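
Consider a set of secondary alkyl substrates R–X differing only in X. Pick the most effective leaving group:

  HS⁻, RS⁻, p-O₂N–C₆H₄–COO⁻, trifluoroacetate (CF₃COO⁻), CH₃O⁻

Rank by basicity of the departing species: weakest base leaves most easily.
trifluoroacetate (CF₃COO⁻): pKₐ(CF₃COOH) ≈ 0.2
p-O₂N–C₆H₄–COO⁻: pKₐ(p-nitrobenzoic acid) ≈ 3.4
HS⁻: pKₐ(H₂S) ≈ 7
RS⁻: pKₐ(RSH (a thiol)) ≈ 10.5
CH₃O⁻: pKₐ(CH₃OH) ≈ 15.5

trifluoroacetate (CF₃COO⁻)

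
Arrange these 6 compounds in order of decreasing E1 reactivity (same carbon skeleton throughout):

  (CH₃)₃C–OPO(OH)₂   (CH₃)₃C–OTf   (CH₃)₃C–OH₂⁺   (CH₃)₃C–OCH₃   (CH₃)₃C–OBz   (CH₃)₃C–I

(CH₃)₃C–OTf > (CH₃)₃C–I > (CH₃)₃C–OH₂⁺ > (CH₃)₃C–OPO(OH)₂ > (CH₃)₃C–OBz > (CH₃)₃C–OCH₃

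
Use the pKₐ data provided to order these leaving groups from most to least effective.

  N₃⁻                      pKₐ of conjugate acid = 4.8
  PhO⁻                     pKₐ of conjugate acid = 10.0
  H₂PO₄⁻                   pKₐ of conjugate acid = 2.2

Lower conjugate-acid pKₐ ⇒ weaker base ⇒ better leaving group.
Sorting by the given values: H₂PO₄⁻ (2.2), N₃⁻ (4.8), PhO⁻ (10.0).

H₂PO₄⁻ > N₃⁻ > PhO⁻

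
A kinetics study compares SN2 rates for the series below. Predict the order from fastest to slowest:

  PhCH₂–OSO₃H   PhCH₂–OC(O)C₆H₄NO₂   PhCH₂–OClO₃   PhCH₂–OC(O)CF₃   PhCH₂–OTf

Identical carbon frameworks mean the comparison reduces to leaving-group quality.
The more stable X⁻ (or X) is on its own — i.e. the weaker a base it is — the better a leaving group it makes.
PhCH₂–OTf loses OTf⁻: pKₐ(CF₃SO₃H (triflic acid)) ≈ -14
PhCH₂–OClO₃ loses ClO₄⁻: pKₐ(HClO₄) ≈ -10
PhCH₂–OSO₃H loses HSO₄⁻: pKₐ(H₂SO₄) ≈ -3
PhCH₂–OC(O)CF₃ loses CF₃COO⁻: pKₐ(CF₃COOH) ≈ 0.2
PhCH₂–OC(O)C₆H₄NO₂ loses p-O₂N–C₆H₄–COO⁻: pKₐ(p-nitrobenzoic acid) ≈ 3.4

PhCH₂–OTf > PhCH₂–OClO₃ > PhCH₂–OSO₃H > PhCH₂–OC(O)CF₃ > PhCH₂–OC(O)C₆H₄NO₂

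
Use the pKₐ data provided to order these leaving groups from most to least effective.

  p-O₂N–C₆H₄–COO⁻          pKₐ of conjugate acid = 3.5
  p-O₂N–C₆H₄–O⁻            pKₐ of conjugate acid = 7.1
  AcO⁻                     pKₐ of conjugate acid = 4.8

p-O₂N–C₆H₄–COO⁻ > AcO⁻ > p-O₂N–C₆H₄–O⁻

Lower conjugate-acid pKₐ ⇒ weaker base ⇒ better leaving group.
Sorting by the given values: p-O₂N–C₆H₄–COO⁻ (3.5), AcO⁻ (4.8), p-O₂N–C₆H₄–O⁻ (7.1).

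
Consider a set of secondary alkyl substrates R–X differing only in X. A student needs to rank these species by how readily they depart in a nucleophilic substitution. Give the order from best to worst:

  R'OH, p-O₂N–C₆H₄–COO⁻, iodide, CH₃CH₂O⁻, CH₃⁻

iodide: pKₐ(HI) ≈ -10 — large, highly polarisable; very weak base
R'OH: pKₐ(R'OH₂⁺) ≈ -2.4 — neutral; leaves from a protonated ether (an oxonium ion, R–O(H)R'⁺)
p-O₂N–C₆H₄–COO⁻: pKₐ(p-nitrobenzoic acid) ≈ 3.4 — electron-withdrawing nitro group stabilises the carboxylate
CH₃CH₂O⁻: pKₐ(CH₃CH₂OH) ≈ 16 — strong base; alkoxides do not leave unassisted
CH₃⁻: pKₐ(CH₄) ≈ 48

iodide > R'OH > p-O₂N–C₆H₄–COO⁻ > CH₃CH₂O⁻ > CH₃⁻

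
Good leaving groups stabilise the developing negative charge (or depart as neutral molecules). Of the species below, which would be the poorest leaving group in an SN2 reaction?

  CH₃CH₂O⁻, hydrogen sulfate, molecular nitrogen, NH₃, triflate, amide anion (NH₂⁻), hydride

amide anion (NH₂⁻)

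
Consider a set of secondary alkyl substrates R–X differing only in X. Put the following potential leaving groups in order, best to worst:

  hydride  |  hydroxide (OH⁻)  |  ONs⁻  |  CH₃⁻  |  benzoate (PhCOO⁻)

Leaving-group ability tracks the stability of the departed species; conjugate-acid pKₐ is the usual yardstick (lower pKₐ → better LG).
ONs⁻: pKₐ(p-O₂NC₆H₄SO₃H) ≈ -3.5 — p-nitro group further stabilises the sulfonate
benzoate (PhCOO⁻): pKₐ(C₆H₅COOH) ≈ 4.2 — aryl carboxylate
hydroxide (OH⁻): pKₐ(H₂O) ≈ 15.7 — strong base; essentially never leaves without prior activation
hydride: pKₐ(H₂) ≈ 36
CH₃⁻: pKₐ(CH₄) ≈ 48 — unstabilised carbanion; the worst conceivable leaving group

ONs⁻ > benzoate (PhCOO⁻) > hydroxide (OH⁻) > hydride > CH₃⁻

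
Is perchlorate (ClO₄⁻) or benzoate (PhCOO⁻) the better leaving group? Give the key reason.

perchlorate (ClO₄⁻)

perchlorate (ClO₄⁻) is the better leaving group.
pKₐ(HClO₄) ≈ -10 versus pKₐ(C₆H₅COOH) ≈ 4.2: perchlorate (ClO₄⁻) is the much weaker base.
Extremely weak base; rarely used for safety reasons.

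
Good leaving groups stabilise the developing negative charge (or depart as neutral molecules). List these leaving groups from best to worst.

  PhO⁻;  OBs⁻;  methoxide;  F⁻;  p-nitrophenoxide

Leaving-group ability tracks the stability of the departed species; conjugate-acid pKₐ is the usual yardstick (lower pKₐ → better LG).
OBs⁻: pKₐ(p-BrC₆H₄SO₃H) ≈ -2.8
F⁻: pKₐ(HF) ≈ 3.2
p-nitrophenoxide: pKₐ(p-nitrophenol) ≈ 7.2
PhO⁻: pKₐ(C₆H₅OH (phenol)) ≈ 10
methoxide: pKₐ(CH₃OH) ≈ 15.5

OBs⁻ > F⁻ > p-nitrophenoxide > PhO⁻ > methoxide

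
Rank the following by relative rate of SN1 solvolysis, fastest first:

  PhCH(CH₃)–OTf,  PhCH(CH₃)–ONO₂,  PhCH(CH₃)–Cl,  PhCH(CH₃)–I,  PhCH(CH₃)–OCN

PhCH(CH₃)–OTf > PhCH(CH₃)–I > PhCH(CH₃)–Cl > PhCH(CH₃)–ONO₂ > PhCH(CH₃)–OCN

Identical carbon frameworks mean the comparison reduces to leaving-group quality.
A good leaving group is a weak base: the lower the pKₐ of its conjugate acid, the more readily it departs.
PhCH(CH₃)–OTf loses OTf⁻: pKₐ(CF₃SO₃H (triflic acid)) ≈ -14
PhCH(CH₃)–I loses I⁻: pKₐ(HI) ≈ -10
PhCH(CH₃)–Cl loses Cl⁻: pKₐ(HCl) ≈ -7
PhCH(CH₃)–ONO₂ loses NO₃⁻: pKₐ(HNO₃) ≈ -1.3
PhCH(CH₃)–OCN loses NCO⁻: pKₐ(HOCN) ≈ 3.5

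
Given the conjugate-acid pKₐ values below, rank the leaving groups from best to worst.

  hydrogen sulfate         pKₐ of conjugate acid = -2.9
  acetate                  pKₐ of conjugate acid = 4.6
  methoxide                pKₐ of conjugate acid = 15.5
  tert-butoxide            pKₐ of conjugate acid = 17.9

Lower conjugate-acid pKₐ ⇒ weaker base ⇒ better leaving group.
Sorting by the given values: hydrogen sulfate (-2.9), acetate (4.6), methoxide (15.5), tert-butoxide (17.9).

hydrogen sulfate > acetate > methoxide > tert-butoxide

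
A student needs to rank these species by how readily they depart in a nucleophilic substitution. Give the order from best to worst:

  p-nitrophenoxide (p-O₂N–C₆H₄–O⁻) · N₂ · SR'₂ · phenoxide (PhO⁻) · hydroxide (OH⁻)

N₂ > SR'₂ > p-nitrophenoxide (p-O₂N–C₆H₄–O⁻) > phenoxide (PhO⁻) > hydroxide (OH⁻)

A good leaving group is a weak base: the lower the pKₐ of its conjugate acid, the more readily it departs.
N₂: no meaningful conjugate acid; N₂ departs as an exceptionally stable neutral molecule
SR'₂: pKₐ(R'₂SH⁺) ≈ -7 — neutral; leaves from a sulfonium salt (R–SR'₂⁺)
p-nitrophenoxide (p-O₂N–C₆H₄–O⁻): pKₐ(p-nitrophenol) ≈ 7.2
phenoxide (PhO⁻): pKₐ(C₆H₅OH (phenol)) ≈ 10 — resonance into the ring helps, but still a poor LG
hydroxide (OH⁻): pKₐ(H₂O) ≈ 15.7 — strong base; essentially never leaves without prior activation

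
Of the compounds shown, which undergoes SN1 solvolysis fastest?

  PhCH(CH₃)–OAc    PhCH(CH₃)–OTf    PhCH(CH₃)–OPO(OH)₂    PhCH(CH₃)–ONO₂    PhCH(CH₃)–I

PhCH(CH₃)–OTf

Identical carbon frameworks mean the comparison reduces to leaving-group quality.
A good leaving group is a weak base: the lower the pKₐ of its conjugate acid, the more readily it departs.
PhCH(CH₃)–OTf loses OTf⁻: pKₐ(CF₃SO₃H (triflic acid)) ≈ -14
PhCH(CH₃)–I loses I⁻: pKₐ(HI) ≈ -10
PhCH(CH₃)–ONO₂ loses NO₃⁻: pKₐ(HNO₃) ≈ -1.3
PhCH(CH₃)–OPO(OH)₂ loses H₂PO₄⁻: pKₐ(H₃PO₄) ≈ 2.1
PhCH(CH₃)–OAc loses AcO⁻: pKₐ(CH₃COOH) ≈ 4.8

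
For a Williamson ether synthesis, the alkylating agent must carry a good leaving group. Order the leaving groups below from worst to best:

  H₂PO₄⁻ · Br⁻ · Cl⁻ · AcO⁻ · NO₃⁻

Br⁻: pKₐ(HBr) ≈ -9
Cl⁻: pKₐ(HCl) ≈ -7
NO₃⁻: pKₐ(HNO₃) ≈ -1.3
H₂PO₄⁻: pKₐ(H₃PO₄) ≈ 2.1
AcO⁻: pKₐ(CH₃COOH) ≈ 4.8
The question asks for worst first, so the sequence is read in increasing leaving-group ability.

AcO⁻ < H₂PO₄⁻ < NO₃⁻ < Cl⁻ < Br⁻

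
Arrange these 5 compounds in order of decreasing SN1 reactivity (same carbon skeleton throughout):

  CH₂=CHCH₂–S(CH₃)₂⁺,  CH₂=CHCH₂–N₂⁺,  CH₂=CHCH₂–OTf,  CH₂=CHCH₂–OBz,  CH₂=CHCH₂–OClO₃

CH₂=CHCH₂–N₂⁺ > CH₂=CHCH₂–OTf > CH₂=CHCH₂–OClO₃ > CH₂=CHCH₂–S(CH₃)₂⁺ > CH₂=CHCH₂–OBz

With the same alkyl group throughout, only the leaving group differentiates the rates.
Rank by basicity of the departing species: weakest base leaves most easily.
CH₂=CHCH₂–N₂⁺ loses N₂: no meaningful conjugate acid; N₂ departs as an exceptionally stable neutral molecule
CH₂=CHCH₂–OTf loses OTf⁻: pKₐ(CF₃SO₃H (triflic acid)) ≈ -14
CH₂=CHCH₂–OClO₃ loses ClO₄⁻: pKₐ(HClO₄) ≈ -10
CH₂=CHCH₂–S(CH₃)₂⁺ loses SR'₂: pKₐ(R'₂SH⁺) ≈ -7
CH₂=CHCH₂–OBz loses PhCOO⁻: pKₐ(C₆H₅COOH) ≈ 4.2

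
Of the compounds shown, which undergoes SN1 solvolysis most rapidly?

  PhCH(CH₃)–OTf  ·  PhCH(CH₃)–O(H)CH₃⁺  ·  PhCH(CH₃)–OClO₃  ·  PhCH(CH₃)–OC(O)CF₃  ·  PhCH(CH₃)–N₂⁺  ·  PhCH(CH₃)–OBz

PhCH(CH₃)–N₂⁺

Same R in every case — rank the leaving groups.
A good leaving group is a weak base: the lower the pKₐ of its conjugate acid, the more readily it departs.
PhCH(CH₃)–N₂⁺ loses N₂: no meaningful conjugate acid; N₂ departs as an exceptionally stable neutral molecule
PhCH(CH₃)–OTf loses OTf⁻: pKₐ(CF₃SO₃H (triflic acid)) ≈ -14
PhCH(CH₃)–OClO₃ loses ClO₄⁻: pKₐ(HClO₄) ≈ -10
PhCH(CH₃)–O(H)CH₃⁺ loses R'OH: pKₐ(R'OH₂⁺) ≈ -2.4
PhCH(CH₃)–OC(O)CF₃ loses CF₃COO⁻: pKₐ(CF₃COOH) ≈ 0.2
PhCH(CH₃)–OBz loses PhCOO⁻: pKₐ(C₆H₅COOH) ≈ 4.2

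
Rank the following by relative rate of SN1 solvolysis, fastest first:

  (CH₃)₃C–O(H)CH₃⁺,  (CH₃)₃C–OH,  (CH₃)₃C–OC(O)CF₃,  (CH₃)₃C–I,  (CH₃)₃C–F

With the same alkyl group throughout, only the leaving group differentiates the rates.
The more stable X⁻ (or X) is on its own — i.e. the weaker a base it is — the better a leaving group it makes.
(CH₃)₃C–I loses I⁻: pKₐ(HI) ≈ -10
(CH₃)₃C–O(H)CH₃⁺ loses R'OH: pKₐ(R'OH₂⁺) ≈ -2.4
(CH₃)₃C–OC(O)CF₃ loses CF₃COO⁻: pKₐ(CF₃COOH) ≈ 0.2
(CH₃)₃C–F loses F⁻: pKₐ(HF) ≈ 3.2
(CH₃)₃C–OH loses OH⁻: pKₐ(H₂O) ≈ 15.7

(CH₃)₃C–I > (CH₃)₃C–O(H)CH₃⁺ > (CH₃)₃C–OC(O)CF₃ > (CH₃)₃C–F > (CH₃)₃C–OH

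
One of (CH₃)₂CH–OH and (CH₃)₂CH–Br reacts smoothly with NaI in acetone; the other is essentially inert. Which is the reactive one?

(CH₃)₂CH–Br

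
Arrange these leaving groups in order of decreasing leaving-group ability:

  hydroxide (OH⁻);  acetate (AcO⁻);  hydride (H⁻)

Rank by basicity of the departing species: weakest base leaves most easily.
acetate (AcO⁻): pKₐ(CH₃COOH) ≈ 4.8
hydroxide (OH⁻): pKₐ(H₂O) ≈ 15.7
hydride (H⁻): pKₐ(H₂) ≈ 36

acetate (AcO⁻) > hydroxide (OH⁻) > hydride (H⁻)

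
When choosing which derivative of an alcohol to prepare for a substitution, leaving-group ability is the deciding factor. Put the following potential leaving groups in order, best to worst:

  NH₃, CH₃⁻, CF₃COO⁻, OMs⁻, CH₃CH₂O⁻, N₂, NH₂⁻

N₂ > OMs⁻ > CF₃COO⁻ > NH₃ > CH₃CH₂O⁻ > NH₂⁻ > CH₃⁻

A good leaving group is a weak base: the lower the pKₐ of its conjugate acid, the more readily it departs.
N₂: no meaningful conjugate acid; N₂ departs as an exceptionally stable neutral molecule
OMs⁻: pKₐ(CH₃SO₃H (MsOH)) ≈ -1.9
CF₃COO⁻: pKₐ(CF₃COOH) ≈ 0.2
NH₃: pKₐ(NH₄⁺) ≈ 9.2 — neutral but moderately basic; leaves from R–NH₃⁺
CH₃CH₂O⁻: pKₐ(CH₃CH₂OH) ≈ 16 — strong base; alkoxides do not leave unassisted
NH₂⁻: pKₐ(NH₃) ≈ 38 — extremely strong base; never a leaving group
CH₃⁻: pKₐ(CH₄) ≈ 48 — unstabilised carbanion; the worst conceivable leaving group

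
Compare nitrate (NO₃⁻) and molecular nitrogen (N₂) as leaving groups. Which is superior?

molecular nitrogen (N₂) is the better leaving group.
N₂ is the ultimate leaving group — it departs as an exceptionally stable neutral molecule, whereas nitrate (NO₃⁻) (pKₐ(HNO₃) ≈ -1.3) is far more basic.

molecular nitrogen (N₂)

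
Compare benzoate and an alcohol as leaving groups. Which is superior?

an alcohol is the better leaving group.
pKₐ(R'OH₂⁺) ≈ -2.4 versus pKₐ(C₆H₅COOH) ≈ 4.2: an alcohol is the much weaker base.
Neutral; leaves from a protonated ether (an oxonium ion, R–O(H)R'⁺).

an alcohol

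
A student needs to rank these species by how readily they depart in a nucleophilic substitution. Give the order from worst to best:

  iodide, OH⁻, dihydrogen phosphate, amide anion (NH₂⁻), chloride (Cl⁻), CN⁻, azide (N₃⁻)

amide anion (NH₂⁻) < OH⁻ < CN⁻ < azide (N₃⁻) < dihydrogen phosphate < chloride (Cl⁻) < iodide

iodide: pKₐ(HI) ≈ -10 — large, highly polarisable; very weak base
chloride (Cl⁻): pKₐ(HCl) ≈ -7
dihydrogen phosphate: pKₐ(H₃PO₄) ≈ 2.1 — moderate base; biological leaving group after further activation
azide (N₃⁻): pKₐ(HN₃) ≈ 4.7 — linear, resonance-stabilised
CN⁻: pKₐ(HCN) ≈ 9.2
OH⁻: pKₐ(H₂O) ≈ 15.7 — strong base; essentially never leaves without prior activation
amide anion (NH₂⁻): pKₐ(NH₃) ≈ 38 — extremely strong base; never a leaving group
The question asks for worst first, so the sequence is read in increasing leaving-group ability.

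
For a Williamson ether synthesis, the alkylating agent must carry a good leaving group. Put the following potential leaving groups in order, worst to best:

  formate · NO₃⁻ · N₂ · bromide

The more stable X⁻ (or X) is on its own — i.e. the weaker a base it is — the better a leaving group it makes.
N₂: no meaningful conjugate acid; N₂ departs as an exceptionally stable neutral molecule
bromide: pKₐ(HBr) ≈ -9 — weak base; good leaving group
NO₃⁻: pKₐ(HNO₃) ≈ -1.3 — resonance-delocalised over three oxygens
formate: pKₐ(HCOOH) ≈ 3.8
Reversing gives the worst-to-best order requested.

formate < NO₃⁻ < bromide < N₂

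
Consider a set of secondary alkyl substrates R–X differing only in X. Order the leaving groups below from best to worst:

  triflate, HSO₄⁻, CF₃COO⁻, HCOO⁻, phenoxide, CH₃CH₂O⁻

triflate > HSO₄⁻ > CF₃COO⁻ > HCOO⁻ > phenoxide > CH₃CH₂O⁻

Rank by basicity of the departing species: weakest base leaves most easily.
triflate: pKₐ(CF₃SO₃H (triflic acid)) ≈ -14
HSO₄⁻: pKₐ(H₂SO₄) ≈ -3 — conjugate base of a strong mineral acid
CF₃COO⁻: pKₐ(CF₃COOH) ≈ 0.2 — strongly electron-withdrawing CF₃ stabilises the carboxylate
HCOO⁻: pKₐ(HCOOH) ≈ 3.8 — resonance-stabilised carboxylate
phenoxide: pKₐ(C₆H₅OH (phenol)) ≈ 10 — resonance into the ring helps, but still a poor LG
CH₃CH₂O⁻: pKₐ(CH₃CH₂OH) ≈ 16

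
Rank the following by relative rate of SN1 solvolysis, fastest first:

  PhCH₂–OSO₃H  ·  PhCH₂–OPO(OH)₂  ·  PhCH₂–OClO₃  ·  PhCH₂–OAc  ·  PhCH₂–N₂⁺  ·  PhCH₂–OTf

PhCH₂–N₂⁺ > PhCH₂–OTf > PhCH₂–OClO₃ > PhCH₂–OSO₃H > PhCH₂–OPO(OH)₂ > PhCH₂–OAc

Same R in every case — rank the leaving groups.
Rank by basicity of the departing species: weakest base leaves most easily.
PhCH₂–N₂⁺ loses N₂: no meaningful conjugate acid; N₂ departs as an exceptionally stable neutral molecule
PhCH₂–OTf loses OTf⁻: pKₐ(CF₃SO₃H (triflic acid)) ≈ -14
PhCH₂–OClO₃ loses ClO₄⁻: pKₐ(HClO₄) ≈ -10
PhCH₂–OSO₃H loses HSO₄⁻: pKₐ(H₂SO₄) ≈ -3
PhCH₂–OPO(OH)₂ loses H₂PO₄⁻: pKₐ(H₃PO₄) ≈ 2.1
PhCH₂–OAc loses AcO⁻: pKₐ(CH₃COOH) ≈ 4.8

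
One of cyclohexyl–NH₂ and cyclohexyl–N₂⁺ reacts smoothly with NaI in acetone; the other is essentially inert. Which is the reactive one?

cyclohexyl–N₂⁺

From cyclohexyl–NH₂ the departing group would be NH₂⁻ (pKₐ(NH₃) ≈ 38). Extremely strong base; never a leaving group.
From cyclohexyl–N₂⁺ the leaving group is N₂ (no meaningful conjugate acid; N₂ departs as an exceptionally stable neutral molecule).
(In practice cyclohexyl–N₂⁺ is made from cyclohexyl–NH₂ by diazotisation (NaNO₂ / HCl, 0 °C), generating a diazonium salt that expels N₂.)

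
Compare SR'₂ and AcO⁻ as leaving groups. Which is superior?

SR'₂ is the better leaving group.
pKₐ(R'₂SH⁺) ≈ -7 versus pKₐ(CH₃COOH) ≈ 4.8: SR'₂ is the much weaker base.
Neutral; leaves from a sulfonium salt (R–SR'₂⁺).

SR'₂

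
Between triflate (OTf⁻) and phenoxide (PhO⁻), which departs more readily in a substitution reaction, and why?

triflate (OTf⁻)

triflate (OTf⁻) is the better leaving group.
pKₐ(CF₃SO₃H (triflic acid)) ≈ -14 versus pKₐ(C₆H₅OH (phenol)) ≈ 10: triflate (OTf⁻) is the much weaker base.
Charge spread over three oxygens and a CF₃ group; the premier leaving group in synthesis.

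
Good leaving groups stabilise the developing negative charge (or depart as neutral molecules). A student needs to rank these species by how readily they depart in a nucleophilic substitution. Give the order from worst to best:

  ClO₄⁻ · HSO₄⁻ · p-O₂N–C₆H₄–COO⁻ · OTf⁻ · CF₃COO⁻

p-O₂N–C₆H₄–COO⁻ < CF₃COO⁻ < HSO₄⁻ < ClO₄⁻ < OTf⁻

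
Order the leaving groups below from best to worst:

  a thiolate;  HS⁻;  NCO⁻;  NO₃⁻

NO₃⁻ > NCO⁻ > HS⁻ > a thiolate

A good leaving group is a weak base: the lower the pKₐ of its conjugate acid, the more readily it departs.
NO₃⁻: pKₐ(HNO₃) ≈ -1.3
NCO⁻: pKₐ(HOCN) ≈ 3.5
HS⁻: pKₐ(H₂S) ≈ 7
a thiolate: pKₐ(RSH (a thiol)) ≈ 10.5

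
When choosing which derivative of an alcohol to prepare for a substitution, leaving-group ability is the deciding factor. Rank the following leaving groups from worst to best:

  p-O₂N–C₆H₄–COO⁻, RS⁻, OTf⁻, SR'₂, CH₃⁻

Rank by basicity of the departing species: weakest base leaves most easily.
OTf⁻: pKₐ(CF₃SO₃H (triflic acid)) ≈ -14
SR'₂: pKₐ(R'₂SH⁺) ≈ -7
p-O₂N–C₆H₄–COO⁻: pKₐ(p-nitrobenzoic acid) ≈ 3.4 — electron-withdrawing nitro group stabilises the carboxylate
RS⁻: pKₐ(RSH (a thiol)) ≈ 10.5
CH₃⁻: pKₐ(CH₄) ≈ 48
Reversing gives the worst-to-best order requested.

CH₃⁻ < RS⁻ < p-O₂N–C₆H₄–COO⁻ < SR'₂ < OTf⁻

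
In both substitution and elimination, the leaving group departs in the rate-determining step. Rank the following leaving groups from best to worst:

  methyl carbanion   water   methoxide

The more stable X⁻ (or X) is on its own — i.e. the weaker a base it is — the better a leaving group it makes.
water: pKₐ(H₃O⁺) ≈ -1.7
methoxide: pKₐ(CH₃OH) ≈ 15.5
methyl carbanion: pKₐ(CH₄) ≈ 48 — unstabilised carbanion; the worst conceivable leaving group

water > methoxide > methyl carbanion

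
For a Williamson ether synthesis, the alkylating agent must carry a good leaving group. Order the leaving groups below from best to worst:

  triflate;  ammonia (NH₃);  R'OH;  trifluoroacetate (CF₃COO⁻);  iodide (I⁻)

triflate > iodide (I⁻) > R'OH > trifluoroacetate (CF₃COO⁻) > ammonia (NH₃)

The more stable X⁻ (or X) is on its own — i.e. the weaker a base it is — the better a leaving group it makes.
triflate: pKₐ(CF₃SO₃H (triflic acid)) ≈ -14 — charge spread over three oxygens and a CF₃ group; the premier leaving group in synthesis
iodide (I⁻): pKₐ(HI) ≈ -10 — large, highly polarisable; very weak base
R'OH: pKₐ(R'OH₂⁺) ≈ -2.4 — neutral; leaves from a protonated ether (an oxonium ion, R–O(H)R'⁺)
trifluoroacetate (CF₃COO⁻): pKₐ(CF₃COOH) ≈ 0.2
ammonia (NH₃): pKₐ(NH₄⁺) ≈ 9.2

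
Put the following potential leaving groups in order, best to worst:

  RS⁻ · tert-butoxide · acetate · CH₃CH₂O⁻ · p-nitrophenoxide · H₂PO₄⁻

H₂PO₄⁻ > acetate > p-nitrophenoxide > RS⁻ > CH₃CH₂O⁻ > tert-butoxide

H₂PO₄⁻: pKₐ(H₃PO₄) ≈ 2.1
acetate: pKₐ(CH₃COOH) ≈ 4.8
p-nitrophenoxide: pKₐ(p-nitrophenol) ≈ 7.2
RS⁻: pKₐ(RSH (a thiol)) ≈ 10.5
CH₃CH₂O⁻: pKₐ(CH₃CH₂OH) ≈ 16
tert-butoxide: pKₐ(t-BuOH) ≈ 18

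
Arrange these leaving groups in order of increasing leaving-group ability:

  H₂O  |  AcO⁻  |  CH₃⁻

CH₃⁻ < AcO⁻ < H₂O

A good leaving group is a weak base: the lower the pKₐ of its conjugate acid, the more readily it departs.
H₂O: pKₐ(H₃O⁺) ≈ -1.7 — neutral; leaves from a protonated alcohol (R–OH₂⁺)
AcO⁻: pKₐ(CH₃COOH) ≈ 4.8
CH₃⁻: pKₐ(CH₄) ≈ 48 — unstabilised carbanion; the worst conceivable leaving group
The question asks for worst first, so the sequence is read in increasing leaving-group ability.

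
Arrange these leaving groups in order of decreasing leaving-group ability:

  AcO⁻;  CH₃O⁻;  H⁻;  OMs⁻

Rank by basicity of the departing species: weakest base leaves most easily.
OMs⁻: pKₐ(CH₃SO₃H (MsOH)) ≈ -1.9
AcO⁻: pKₐ(CH₃COOH) ≈ 4.8 — resonance-stabilised but still a weak base
CH₃O⁻: pKₐ(CH₃OH) ≈ 15.5 — strong base; alkoxides do not leave unassisted
H⁻: pKₐ(H₂) ≈ 36

OMs⁻ > AcO⁻ > CH₃O⁻ > H⁻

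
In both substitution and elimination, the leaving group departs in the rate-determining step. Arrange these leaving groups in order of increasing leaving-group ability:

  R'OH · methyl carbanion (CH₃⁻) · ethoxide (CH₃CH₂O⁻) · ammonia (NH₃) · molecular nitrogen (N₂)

methyl carbanion (CH₃⁻) < ethoxide (CH₃CH₂O⁻) < ammonia (NH₃) < R'OH < molecular nitrogen (N₂)

Leaving-group ability tracks the stability of the departed species; conjugate-acid pKₐ is the usual yardstick (lower pKₐ → better LG).
molecular nitrogen (N₂): no meaningful conjugate acid; N₂ departs as an exceptionally stable neutral molecule
R'OH: pKₐ(R'OH₂⁺) ≈ -2.4 — neutral; leaves from a protonated ether (an oxonium ion, R–O(H)R'⁺)
ammonia (NH₃): pKₐ(NH₄⁺) ≈ 9.2 — neutral but moderately basic; leaves from R–NH₃⁺
ethoxide (CH₃CH₂O⁻): pKₐ(CH₃CH₂OH) ≈ 16
methyl carbanion (CH₃⁻): pKₐ(CH₄) ≈ 48 — unstabilised carbanion; the worst conceivable leaving group
Reversing gives the worst-to-best order requested.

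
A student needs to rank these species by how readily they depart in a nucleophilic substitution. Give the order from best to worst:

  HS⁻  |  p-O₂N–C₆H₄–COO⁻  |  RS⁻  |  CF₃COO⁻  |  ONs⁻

Rank by basicity of the departing species: weakest base leaves most easily.
ONs⁻: pKₐ(p-O₂NC₆H₄SO₃H) ≈ -3.5
CF₃COO⁻: pKₐ(CF₃COOH) ≈ 0.2 — strongly electron-withdrawing CF₃ stabilises the carboxylate
p-O₂N–C₆H₄–COO⁻: pKₐ(p-nitrobenzoic acid) ≈ 3.4 — electron-withdrawing nitro group stabilises the carboxylate
HS⁻: pKₐ(H₂S) ≈ 7
RS⁻: pKₐ(RSH (a thiol)) ≈ 10.5 — moderately basic; rarely leaves without activation

ONs⁻ > CF₃COO⁻ > p-O₂N–C₆H₄–COO⁻ > HS⁻ > RS⁻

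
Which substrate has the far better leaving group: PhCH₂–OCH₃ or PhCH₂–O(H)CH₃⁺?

PhCH₂–O(H)CH₃⁺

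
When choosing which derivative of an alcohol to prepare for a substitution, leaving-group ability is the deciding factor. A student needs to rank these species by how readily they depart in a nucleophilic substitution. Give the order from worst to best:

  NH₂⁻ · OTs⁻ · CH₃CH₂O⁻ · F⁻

NH₂⁻ < CH₃CH₂O⁻ < F⁻ < OTs⁻

The more stable X⁻ (or X) is on its own — i.e. the weaker a base it is — the better a leaving group it makes.
OTs⁻: pKₐ(p-CH₃C₆H₄SO₃H (TsOH)) ≈ -2.8
F⁻: pKₐ(HF) ≈ 3.2
CH₃CH₂O⁻: pKₐ(CH₃CH₂OH) ≈ 16 — strong base; alkoxides do not leave unassisted
NH₂⁻: pKₐ(NH₃) ≈ 38
Reversing gives the worst-to-best order requested.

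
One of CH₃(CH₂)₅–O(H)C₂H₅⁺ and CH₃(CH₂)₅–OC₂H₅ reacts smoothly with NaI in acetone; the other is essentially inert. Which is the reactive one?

From CH₃(CH₂)₅–OC₂H₅ the departing group would be CH₃CH₂O⁻ (pKₐ(CH₃CH₂OH) ≈ 16). Strong base; alkoxides do not leave unassisted.
From CH₃(CH₂)₅–O(H)C₂H₅⁺ the leaving group is R'OH (pKₐ(R'OH₂⁺) ≈ -2.4). Neutral; leaves from a protonated ether (an oxonium ion, R–O(H)R'⁺).
(In practice CH₃(CH₂)₅–O(H)C₂H₅⁺ is made from CH₃(CH₂)₅–OC₂H₅ by protonation with concentrated HBr, allowing neutral ethanol, rather than ethoxide, to depart.)

CH₃(CH₂)₅–O(H)C₂H₅⁺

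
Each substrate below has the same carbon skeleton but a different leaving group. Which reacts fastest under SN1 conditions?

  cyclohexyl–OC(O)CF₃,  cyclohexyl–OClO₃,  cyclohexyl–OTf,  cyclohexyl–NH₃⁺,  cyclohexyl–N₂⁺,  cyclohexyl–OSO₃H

cyclohexyl–N₂⁺

With the same alkyl group throughout, only the leaving group differentiates the rates.
A good leaving group is a weak base: the lower the pKₐ of its conjugate acid, the more readily it departs.
cyclohexyl–N₂⁺ loses N₂: no meaningful conjugate acid; N₂ departs as an exceptionally stable neutral molecule
cyclohexyl–OTf loses OTf⁻: pKₐ(CF₃SO₃H (triflic acid)) ≈ -14
cyclohexyl–OClO₃ loses ClO₄⁻: pKₐ(HClO₄) ≈ -10
cyclohexyl–OSO₃H loses HSO₄⁻: pKₐ(H₂SO₄) ≈ -3
cyclohexyl–OC(O)CF₃ loses CF₃COO⁻: pKₐ(CF₃COOH) ≈ 0.2
cyclohexyl–NH₃⁺ loses NH₃: pKₐ(NH₄⁺) ≈ 9.2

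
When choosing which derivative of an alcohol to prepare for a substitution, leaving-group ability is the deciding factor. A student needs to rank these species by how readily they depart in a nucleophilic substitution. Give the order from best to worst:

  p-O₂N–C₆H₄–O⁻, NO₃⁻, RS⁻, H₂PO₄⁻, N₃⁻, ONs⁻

ONs⁻ > NO₃⁻ > H₂PO₄⁻ > N₃⁻ > p-O₂N–C₆H₄–O⁻ > RS⁻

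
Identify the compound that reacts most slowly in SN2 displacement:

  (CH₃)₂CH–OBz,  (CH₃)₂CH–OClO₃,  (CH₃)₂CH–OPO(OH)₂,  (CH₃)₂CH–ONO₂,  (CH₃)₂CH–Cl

The skeletons are identical, so relative rate is governed entirely by leaving-group ability.
Rank by basicity of the departing species: weakest base leaves most easily.
(CH₃)₂CH–OClO₃ loses ClO₄⁻: pKₐ(HClO₄) ≈ -10
(CH₃)₂CH–Cl loses Cl⁻: pKₐ(HCl) ≈ -7
(CH₃)₂CH–ONO₂ loses NO₃⁻: pKₐ(HNO₃) ≈ -1.3
(CH₃)₂CH–OPO(OH)₂ loses H₂PO₄⁻: pKₐ(H₃PO₄) ≈ 2.1
(CH₃)₂CH–OBz loses PhCOO⁻: pKₐ(C₆H₅COOH) ≈ 4.2

(CH₃)₂CH–OBz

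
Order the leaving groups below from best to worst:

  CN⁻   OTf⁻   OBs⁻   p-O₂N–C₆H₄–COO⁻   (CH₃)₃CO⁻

A good leaving group is a weak base: the lower the pKₐ of its conjugate acid, the more readily it departs.
OTf⁻: pKₐ(CF₃SO₃H (triflic acid)) ≈ -14
OBs⁻: pKₐ(p-BrC₆H₄SO₃H) ≈ -2.8
p-O₂N–C₆H₄–COO⁻: pKₐ(p-nitrobenzoic acid) ≈ 3.4
CN⁻: pKₐ(HCN) ≈ 9.2
(CH₃)₃CO⁻: pKₐ(t-BuOH) ≈ 18

OTf⁻ > OBs⁻ > p-O₂N–C₆H₄–COO⁻ > CN⁻ > (CH₃)₃CO⁻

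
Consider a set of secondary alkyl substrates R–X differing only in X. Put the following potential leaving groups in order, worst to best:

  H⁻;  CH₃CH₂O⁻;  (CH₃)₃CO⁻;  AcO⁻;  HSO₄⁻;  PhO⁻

Rank by basicity of the departing species: weakest base leaves most easily.
HSO₄⁻: pKₐ(H₂SO₄) ≈ -3
AcO⁻: pKₐ(CH₃COOH) ≈ 4.8
PhO⁻: pKₐ(C₆H₅OH (phenol)) ≈ 10
CH₃CH₂O⁻: pKₐ(CH₃CH₂OH) ≈ 16
(CH₃)₃CO⁻: pKₐ(t-BuOH) ≈ 18
H⁻: pKₐ(H₂) ≈ 36
The question asks for worst first, so the sequence is read in increasing leaving-group ability.

H⁻ < (CH₃)₃CO⁻ < CH₃CH₂O⁻ < PhO⁻ < AcO⁻ < HSO₄⁻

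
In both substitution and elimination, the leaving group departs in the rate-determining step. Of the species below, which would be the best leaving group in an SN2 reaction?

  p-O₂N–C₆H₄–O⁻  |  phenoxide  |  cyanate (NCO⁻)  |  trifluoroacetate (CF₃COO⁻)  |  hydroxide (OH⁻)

trifluoroacetate (CF₃COO⁻): pKₐ(CF₃COOH) ≈ 0.2
cyanate (NCO⁻): pKₐ(HOCN) ≈ 3.5
p-O₂N–C₆H₄–O⁻: pKₐ(p-nitrophenol) ≈ 7.2
phenoxide: pKₐ(C₆H₅OH (phenol)) ≈ 10
hydroxide (OH⁻): pKₐ(H₂O) ≈ 15.7

trifluoroacetate (CF₃COO⁻)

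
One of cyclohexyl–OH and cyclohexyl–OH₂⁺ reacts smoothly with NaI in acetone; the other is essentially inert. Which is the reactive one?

cyclohexyl–OH₂⁺

From cyclohexyl–OH the departing group would be OH⁻ (pKₐ(H₂O) ≈ 15.7). Strong base; essentially never leaves without prior activation.
From cyclohexyl–OH₂⁺ the leaving group is H₂O (pKₐ(H₃O⁺) ≈ -1.7). Neutral; leaves from a protonated alcohol (R–OH₂⁺).
(In practice cyclohexyl–OH₂⁺ is made from cyclohexyl–OH by protonation with strong acid, converting the leaving group from hydroxide to neutral water.)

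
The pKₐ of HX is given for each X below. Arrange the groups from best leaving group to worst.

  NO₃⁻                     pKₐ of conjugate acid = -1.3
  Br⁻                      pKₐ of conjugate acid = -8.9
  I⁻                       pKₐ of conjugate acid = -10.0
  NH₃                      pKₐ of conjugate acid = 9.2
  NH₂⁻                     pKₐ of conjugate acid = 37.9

Lower conjugate-acid pKₐ ⇒ weaker base ⇒ better leaving group.
Sorting by the given values: I⁻ (-10.0), Br⁻ (-8.9), NO₃⁻ (-1.3), NH₃ (9.2), NH₂⁻ (37.9).

I⁻ > Br⁻ > NO₃⁻ > NH₃ > NH₂⁻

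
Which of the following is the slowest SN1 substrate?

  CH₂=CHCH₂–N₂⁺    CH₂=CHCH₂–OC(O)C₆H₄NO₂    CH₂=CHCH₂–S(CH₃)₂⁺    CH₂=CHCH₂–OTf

Identical carbon frameworks mean the comparison reduces to leaving-group quality.
Rank by basicity of the departing species: weakest base leaves most easily.
CH₂=CHCH₂–N₂⁺ loses N₂: no meaningful conjugate acid; N₂ departs as an exceptionally stable neutral molecule
CH₂=CHCH₂–OTf loses OTf⁻: pKₐ(CF₃SO₃H (triflic acid)) ≈ -14
CH₂=CHCH₂–S(CH₃)₂⁺ loses SR'₂: pKₐ(R'₂SH⁺) ≈ -7
CH₂=CHCH₂–OC(O)C₆H₄NO₂ loses p-O₂N–C₆H₄–COO⁻: pKₐ(p-nitrobenzoic acid) ≈ 3.4

CH₂=CHCH₂–OC(O)C₆H₄NO₂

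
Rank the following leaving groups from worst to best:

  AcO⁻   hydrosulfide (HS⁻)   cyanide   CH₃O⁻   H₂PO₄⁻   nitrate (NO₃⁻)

CH₃O⁻ < cyanide < hydrosulfide (HS⁻) < AcO⁻ < H₂PO₄⁻ < nitrate (NO₃⁻)

Leaving-group ability tracks the stability of the departed species; conjugate-acid pKₐ is the usual yardstick (lower pKₐ → better LG).
nitrate (NO₃⁻): pKₐ(HNO₃) ≈ -1.3 — resonance-delocalised over three oxygens
H₂PO₄⁻: pKₐ(H₃PO₄) ≈ 2.1
AcO⁻: pKₐ(CH₃COOH) ≈ 4.8 — resonance-stabilised but still a weak base
hydrosulfide (HS⁻): pKₐ(H₂S) ≈ 7 — larger and more polarisable than the oxygen analogue
cyanide: pKₐ(HCN) ≈ 9.2
CH₃O⁻: pKₐ(CH₃OH) ≈ 15.5 — strong base; alkoxides do not leave unassisted
Listed from poorest to best leaving group as asked.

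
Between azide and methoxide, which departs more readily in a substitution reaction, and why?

azide is the better leaving group.
pKₐ(HN₃) ≈ 4.7 versus pKₐ(CH₃OH) ≈ 15.5: azide is the much weaker base.
Linear, resonance-stabilised.

azide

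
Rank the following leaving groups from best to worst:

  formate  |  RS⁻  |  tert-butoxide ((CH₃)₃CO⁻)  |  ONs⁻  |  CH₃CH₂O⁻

ONs⁻ > formate > RS⁻ > CH₃CH₂O⁻ > tert-butoxide ((CH₃)₃CO⁻)

Leaving-group ability tracks the stability of the departed species; conjugate-acid pKₐ is the usual yardstick (lower pKₐ → better LG).
ONs⁻: pKₐ(p-O₂NC₆H₄SO₃H) ≈ -3.5
formate: pKₐ(HCOOH) ≈ 3.8
RS⁻: pKₐ(RSH (a thiol)) ≈ 10.5
CH₃CH₂O⁻: pKₐ(CH₃CH₂OH) ≈ 16
tert-butoxide ((CH₃)₃CO⁻): pKₐ(t-BuOH) ≈ 18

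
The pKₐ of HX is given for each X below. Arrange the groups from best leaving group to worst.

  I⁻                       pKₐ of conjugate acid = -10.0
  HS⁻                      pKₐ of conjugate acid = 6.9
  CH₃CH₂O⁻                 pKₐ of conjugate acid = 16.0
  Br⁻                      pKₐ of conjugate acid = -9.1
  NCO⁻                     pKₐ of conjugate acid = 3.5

Lower conjugate-acid pKₐ ⇒ weaker base ⇒ better leaving group.
Sorting by the given values: I⁻ (-10.0), Br⁻ (-9.1), NCO⁻ (3.5), HS⁻ (6.9), CH₃CH₂O⁻ (16.0).

I⁻ > Br⁻ > NCO⁻ > HS⁻ > CH₃CH₂O⁻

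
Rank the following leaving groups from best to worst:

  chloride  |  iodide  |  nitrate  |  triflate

triflate > iodide > chloride > nitrate

Rank by basicity of the departing species: weakest base leaves most easily.
triflate: pKₐ(CF₃SO₃H (triflic acid)) ≈ -14
iodide: pKₐ(HI) ≈ -10
chloride: pKₐ(HCl) ≈ -7
nitrate: pKₐ(HNO₃) ≈ -1.3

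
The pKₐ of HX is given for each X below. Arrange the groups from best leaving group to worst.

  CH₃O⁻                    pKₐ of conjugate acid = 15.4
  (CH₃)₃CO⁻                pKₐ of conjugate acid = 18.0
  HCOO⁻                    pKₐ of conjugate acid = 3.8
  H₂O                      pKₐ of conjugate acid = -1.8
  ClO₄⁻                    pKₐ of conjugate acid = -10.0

ClO₄⁻ > H₂O > HCOO⁻ > CH₃O⁻ > (CH₃)₃CO⁻

Lower conjugate-acid pKₐ ⇒ weaker base ⇒ better leaving group.
Sorting by the given values: ClO₄⁻ (-10.0), H₂O (-1.8), HCOO⁻ (3.8), CH₃O⁻ (15.4), (CH₃)₃CO⁻ (18.0).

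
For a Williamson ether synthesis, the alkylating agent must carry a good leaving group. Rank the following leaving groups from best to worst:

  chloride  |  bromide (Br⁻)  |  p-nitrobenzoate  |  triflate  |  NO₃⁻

Rank by basicity of the departing species: weakest base leaves most easily.
triflate: pKₐ(CF₃SO₃H (triflic acid)) ≈ -14 — charge spread over three oxygens and a CF₃ group; the premier leaving group in synthesis
bromide (Br⁻): pKₐ(HBr) ≈ -9 — weak base; good leaving group
chloride: pKₐ(HCl) ≈ -7
NO₃⁻: pKₐ(HNO₃) ≈ -1.3
p-nitrobenzoate: pKₐ(p-nitrobenzoic acid) ≈ 3.4 — electron-withdrawing nitro group stabilises the carboxylate

triflate > bromide (Br⁻) > chloride > NO₃⁻ > p-nitrobenzoate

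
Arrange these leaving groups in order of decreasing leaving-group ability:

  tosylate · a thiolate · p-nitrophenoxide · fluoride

tosylate > fluoride > p-nitrophenoxide > a thiolate

Leaving-group ability tracks the stability of the departed species; conjugate-acid pKₐ is the usual yardstick (lower pKₐ → better LG).
tosylate: pKₐ(p-CH₃C₆H₄SO₃H (TsOH)) ≈ -2.8
fluoride: pKₐ(HF) ≈ 3.2 — small and strongly basic; the poor halide leaving group
p-nitrophenoxide: pKₐ(p-nitrophenol) ≈ 7.2 — nitro group delocalises the charge; the classic chromogenic LG
a thiolate: pKₐ(RSH (a thiol)) ≈ 10.5 — moderately basic; rarely leaves without activation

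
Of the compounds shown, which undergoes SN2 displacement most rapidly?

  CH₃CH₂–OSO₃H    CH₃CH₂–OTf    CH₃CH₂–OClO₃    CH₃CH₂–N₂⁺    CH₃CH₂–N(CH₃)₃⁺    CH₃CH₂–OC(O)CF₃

CH₃CH₂–N₂⁺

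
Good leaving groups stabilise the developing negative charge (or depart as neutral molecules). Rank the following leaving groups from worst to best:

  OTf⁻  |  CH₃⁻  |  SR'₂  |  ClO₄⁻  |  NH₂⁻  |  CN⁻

Leaving-group ability tracks the stability of the departed species; conjugate-acid pKₐ is the usual yardstick (lower pKₐ → better LG).
OTf⁻: pKₐ(CF₃SO₃H (triflic acid)) ≈ -14
ClO₄⁻: pKₐ(HClO₄) ≈ -10
SR'₂: pKₐ(R'₂SH⁺) ≈ -7
CN⁻: pKₐ(HCN) ≈ 9.2
NH₂⁻: pKₐ(NH₃) ≈ 38
CH₃⁻: pKₐ(CH₄) ≈ 48
Listed from poorest to best leaving group as asked.

CH₃⁻ < NH₂⁻ < CN⁻ < SR'₂ < ClO₄⁻ < OTf⁻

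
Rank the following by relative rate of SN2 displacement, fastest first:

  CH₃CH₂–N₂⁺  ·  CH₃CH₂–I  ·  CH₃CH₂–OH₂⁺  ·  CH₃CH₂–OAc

CH₃CH₂–N₂⁺ > CH₃CH₂–I > CH₃CH₂–OH₂⁺ > CH₃CH₂–OAc

Same R in every case — rank the leaving groups.
Rank by basicity of the departing species: weakest base leaves most easily.
CH₃CH₂–N₂⁺ loses N₂: no meaningful conjugate acid; N₂ departs as an exceptionally stable neutral molecule
CH₃CH₂–I loses I⁻: pKₐ(HI) ≈ -10
CH₃CH₂–OH₂⁺ loses H₂O: pKₐ(H₃O⁺) ≈ -1.7
CH₃CH₂–OAc loses AcO⁻: pKₐ(CH₃COOH) ≈ 4.8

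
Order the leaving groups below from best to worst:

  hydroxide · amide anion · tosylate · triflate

triflate > tosylate > hydroxide > amide anion

Rank by basicity of the departing species: weakest base leaves most easily.
triflate: pKₐ(CF₃SO₃H (triflic acid)) ≈ -14
tosylate: pKₐ(p-CH₃C₆H₄SO₃H (TsOH)) ≈ -2.8
hydroxide: pKₐ(H₂O) ≈ 15.7
amide anion: pKₐ(NH₃) ≈ 38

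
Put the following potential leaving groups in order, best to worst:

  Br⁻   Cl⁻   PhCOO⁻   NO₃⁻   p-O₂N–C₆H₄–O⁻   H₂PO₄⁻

Br⁻ > Cl⁻ > NO₃⁻ > H₂PO₄⁻ > PhCOO⁻ > p-O₂N–C₆H₄–O⁻

Br⁻: pKₐ(HBr) ≈ -9
Cl⁻: pKₐ(HCl) ≈ -7
NO₃⁻: pKₐ(HNO₃) ≈ -1.3
H₂PO₄⁻: pKₐ(H₃PO₄) ≈ 2.1
PhCOO⁻: pKₐ(C₆H₅COOH) ≈ 4.2
p-O₂N–C₆H₄–O⁻: pKₐ(p-nitrophenol) ≈ 7.2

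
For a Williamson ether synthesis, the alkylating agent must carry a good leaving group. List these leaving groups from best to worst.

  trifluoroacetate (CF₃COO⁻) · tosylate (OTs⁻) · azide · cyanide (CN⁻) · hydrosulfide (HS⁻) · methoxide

tosylate (OTs⁻) > trifluoroacetate (CF₃COO⁻) > azide > hydrosulfide (HS⁻) > cyanide (CN⁻) > methoxide

tosylate (OTs⁻): pKₐ(p-CH₃C₆H₄SO₃H (TsOH)) ≈ -2.8
trifluoroacetate (CF₃COO⁻): pKₐ(CF₃COOH) ≈ 0.2
azide: pKₐ(HN₃) ≈ 4.7
hydrosulfide (HS⁻): pKₐ(H₂S) ≈ 7
cyanide (CN⁻): pKₐ(HCN) ≈ 9.2
methoxide: pKₐ(CH₃OH) ≈ 15.5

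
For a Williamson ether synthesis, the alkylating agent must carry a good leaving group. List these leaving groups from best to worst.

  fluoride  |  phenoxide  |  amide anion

fluoride > phenoxide > amide anion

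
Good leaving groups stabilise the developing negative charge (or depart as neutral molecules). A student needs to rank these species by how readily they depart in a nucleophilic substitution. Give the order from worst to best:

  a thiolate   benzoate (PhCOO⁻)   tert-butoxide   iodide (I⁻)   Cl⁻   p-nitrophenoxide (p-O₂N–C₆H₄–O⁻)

tert-butoxide < a thiolate < p-nitrophenoxide (p-O₂N–C₆H₄–O⁻) < benzoate (PhCOO⁻) < Cl⁻ < iodide (I⁻)

A good leaving group is a weak base: the lower the pKₐ of its conjugate acid, the more readily it departs.
iodide (I⁻): pKₐ(HI) ≈ -10 — large, highly polarisable; very weak base
Cl⁻: pKₐ(HCl) ≈ -7
benzoate (PhCOO⁻): pKₐ(C₆H₅COOH) ≈ 4.2 — aryl carboxylate
p-nitrophenoxide (p-O₂N–C₆H₄–O⁻): pKₐ(p-nitrophenol) ≈ 7.2 — nitro group delocalises the charge; the classic chromogenic LG
a thiolate: pKₐ(RSH (a thiol)) ≈ 10.5 — moderately basic; rarely leaves without activation
tert-butoxide: pKₐ(t-BuOH) ≈ 18
Reversing gives the worst-to-best order requested.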